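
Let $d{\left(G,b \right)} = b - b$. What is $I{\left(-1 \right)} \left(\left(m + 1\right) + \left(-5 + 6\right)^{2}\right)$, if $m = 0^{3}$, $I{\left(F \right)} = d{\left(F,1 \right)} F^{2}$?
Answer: $0$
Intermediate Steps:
$d{\left(G,b \right)} = 0$
$I{\left(F \right)} = 0$ ($I{\left(F \right)} = 0 F^{2} = 0$)
$m = 0$
$I{\left(-1 \right)} \left(\left(m + 1\right) + \left(-5 + 6\right)^{2}\right) = 0 \left(\left(0 + 1\right) + \left(-5 + 6\right)^{2}\right) = 0 \left(1 + 1^{2}\right) = 0 \left(1 + 1\right) = 0 \cdot 2 = 0$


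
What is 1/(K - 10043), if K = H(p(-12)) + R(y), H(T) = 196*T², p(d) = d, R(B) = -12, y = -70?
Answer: 1/18169 ≈ 5.5039e-5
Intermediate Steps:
K = 28212 (K = 196*(-12)² - 12 = 196*144 - 12 = 28224 - 12 = 28212)
1/(K - 10043) = 1/(28212 - 10043) = 1/18169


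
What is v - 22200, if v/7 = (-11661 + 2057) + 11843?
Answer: -6527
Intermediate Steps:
v = 15673 (v = 7*((-11661 + 2057) + 11843) = 7*(-9604 + 11843) = 7*2239 = 15673)
v - 22200 = 15673 - 22200 = -6527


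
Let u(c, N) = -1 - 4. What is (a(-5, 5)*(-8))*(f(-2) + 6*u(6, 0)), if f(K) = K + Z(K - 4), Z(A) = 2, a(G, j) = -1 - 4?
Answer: -1200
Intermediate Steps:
a(G, j) = -5
u(c, N) = -5
f(K) = 2 + K (f(K) = K + 2 = 2 + K)
(a(-5, 5)*(-8))*(f(-2) + 6*u(6, 0)) = (-5*(-8))*((2 - 2) + 6*(-5)) = 40*(0 - 30) = 40*(-30) = -1200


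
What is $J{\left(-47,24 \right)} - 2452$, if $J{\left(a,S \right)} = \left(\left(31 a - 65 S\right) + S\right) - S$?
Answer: $-5469$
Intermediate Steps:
$J{\left(a,S \right)} = - 65 S + 31 a$ ($J{\left(a,S \right)} = \left(\left(- 65 S + 31 a\right) + S\right) - S = \left(- 64 S + 31 a\right) - S = - 65 S + 31 a$)
$J{\left(-47,24 \right)} - 2452 = \left(\left(-65\right) 24 + 31 \left(-47\right)\right) - 2452 = \left(-1560 - 1457\right) - 2452 = -3017 - 2452 = -5469$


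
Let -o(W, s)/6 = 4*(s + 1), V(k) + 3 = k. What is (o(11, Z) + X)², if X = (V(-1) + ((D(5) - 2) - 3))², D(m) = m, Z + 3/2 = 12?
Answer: 67600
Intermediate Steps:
Z = 21/2 (Z = -3/2 + 12 = 21/2 ≈ 10.500)
V(k) = -3 + k
o(W, s) = -24 - 24*s (o(W, s) = -24*(s + 1) = -24*(1 + s) = -6*(4 + 4*s) = -24 - 24*s)
X = 16 (X = ((-3 - 1) + ((5 - 2) - 3))² = (-4 + (3 - 3))² = (-4 + 0)² = (-4)² = 16)
(o(11, Z) + X)² = ((-24 - 24*21/2) + 16)² = ((-24 - 252) + 16)² = (-276 + 16)² = (-260)² = 67600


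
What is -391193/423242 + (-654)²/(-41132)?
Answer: -49279481437/4352197486 ≈ -11.323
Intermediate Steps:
-391193/423242 + (-654)²/(-41132) = -391193*1/423242 + 427716*(-1/41132) = -391193/423242 - 106929/10283 = -49279481437/4352197486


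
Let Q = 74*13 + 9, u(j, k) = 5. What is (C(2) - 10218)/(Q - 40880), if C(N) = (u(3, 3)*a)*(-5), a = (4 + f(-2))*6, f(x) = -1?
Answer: 3556/13303 ≈ 0.26731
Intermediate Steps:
Q = 971 (Q = 962 + 9 = 971)
a = 18 (a = (4 - 1)*6 = 3*6 = 18)
C(N) = -450 (C(N) = (5*18)*(-5) = 90*(-5) = -450)
(C(2) - 10218)/(Q - 40880) = (-450 - 10218)/(971 - 40880) = -10668/(-39909) = -10668*(-1/39909) = 3556/13303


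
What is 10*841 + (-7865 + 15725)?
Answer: 16270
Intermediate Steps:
10*841 + (-7865 + 15725) = 8410 + 7860 = 16270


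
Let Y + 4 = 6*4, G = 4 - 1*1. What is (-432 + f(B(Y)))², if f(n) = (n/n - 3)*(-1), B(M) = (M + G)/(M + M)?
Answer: 184900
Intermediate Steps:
G = 3 (G = 4 - 1 = 3)
Y = 20 (Y = -4 + 6*4 = -4 + 24 = 20)
B(M) = (3 + M)/(2*M) (B(M) = (M + 3)/(M + M) = (3 + M)/((2*M)) = (3 + M)*(1/(2*M)) = (3 + M)/(2*M))
f(n) = 2 (f(n) = (1 - 3)*(-1) = -2*(-1) = 2)
(-432 + f(B(Y)))² = (-432 + 2)² = (-430)² = 184900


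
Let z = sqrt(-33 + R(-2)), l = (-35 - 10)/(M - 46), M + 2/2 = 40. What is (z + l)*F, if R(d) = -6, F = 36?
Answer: 1620/7 + 36*I*sqrt(39) ≈ 231.43 + 224.82*I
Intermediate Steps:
M = 39 (M = -1 + 40 = 39)
l = 45/7 (l = (-35 - 10)/(39 - 46) = -45/(-7) = -45*(-1/7) = 45/7 ≈ 6.4286)
z = I*sqrt(39) (z = sqrt(-33 - 6) = sqrt(-39) = I*sqrt(39) ≈ 6.245*I)
(z + l)*F = (I*sqrt(39) + 45/7)*36 = (45/7 + I*sqrt(39))*36 = 1620/7 + 36*I*sqrt(39)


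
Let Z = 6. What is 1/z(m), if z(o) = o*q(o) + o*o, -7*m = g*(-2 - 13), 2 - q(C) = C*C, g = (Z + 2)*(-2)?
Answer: 343/14203680 ≈ 2.4149e-5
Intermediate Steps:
g = -16 (g = (6 + 2)*(-2) = 8*(-2) = -16)
q(C) = 2 - C² (q(C) = 2 - C*C = 2 - C²)
m = -240/7 (m = -(-16)*(-2 - 13)/7 = -(-16)*(-15)/7 = -⅐*240 = -240/7 ≈ -34.286)
z(o) = o² + o*(2 - o²) (z(o) = o*(2 - o²) + o*o = o*(2 - o²) + o² = o² + o*(2 - o²))
1/z(m) = 1/(-240*(2 - 240/7 - (-240/7)²)/7) = 1/(-240*(2 - 240/7 - 1*57600/49)/7) = 1/(-240*(2 - 240/7 - 57600/49)/7) = 1/(-240/7*(-59182/49)) = 1/(14203680/343) = 343/14203680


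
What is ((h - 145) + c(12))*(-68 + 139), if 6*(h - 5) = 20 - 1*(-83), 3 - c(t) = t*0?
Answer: -51049/6 ≈ -8508.2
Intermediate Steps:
c(t) = 3 (c(t) = 3 - t*0 = 3 - 1*0 = 3 + 0 = 3)
h = 133/6 (h = 5 + (20 - 1*(-83))/6 = 5 + (20 + 83)/6 = 5 + (1/6)*103 = 5 + 103/6 = 133/6 ≈ 22.167)
((h - 145) + c(12))*(-68 + 139) = ((133/6 - 145) + 3)*(-68 + 139) = (-737/6 + 3)*71 = -719/6*71 = -51049/6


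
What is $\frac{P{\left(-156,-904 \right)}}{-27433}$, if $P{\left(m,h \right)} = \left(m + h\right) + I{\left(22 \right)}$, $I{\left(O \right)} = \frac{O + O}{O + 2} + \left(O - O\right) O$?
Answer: $\frac{907}{23514} \approx 0.038573$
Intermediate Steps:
$I{\left(O \right)} = \frac{2 O}{2 + O}$ ($I{\left(O \right)} = \frac{2 O}{2 + O} + 0 O = \frac{2 O}{2 + O} + 0 = \frac{2 O}{2 + O}$)
$P{\left(m,h \right)} = \frac{11}{6} + h + m$ ($P{\left(m,h \right)} = \left(m + h\right) + 2 \cdot 22 \frac{1}{2 + 22} = \left(h + m\right) + 2 \cdot 22 \cdot \frac{1}{24} = \left(h + m\right) + \frac{11}{6} = \frac{11}{6} + h + m$)
$\frac{P{\left(-156,-904 \right)}}{-27433} = \frac{\frac{11}{6} - 904 - 156}{-27433} = \left(- \frac{6349}{6}\right) \left(- \frac{1}{27433}\right) = \frac{907}{23514}$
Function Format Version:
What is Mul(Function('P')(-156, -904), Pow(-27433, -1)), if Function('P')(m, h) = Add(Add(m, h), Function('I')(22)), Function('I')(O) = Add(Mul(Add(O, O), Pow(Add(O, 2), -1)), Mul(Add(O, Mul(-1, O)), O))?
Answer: Rational(907, 23514) ≈ 0.038573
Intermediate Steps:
Function('I')(O) = Mul(2, O, Pow(Add(2, O), -1)) (Function('I')(O) = Add(Mul(Mul(2, O), Pow(Add(2, O), -1)), Mul(0, O)) = Add(Mul(2, O, Pow(Add(2, O), -1)), 0) = Mul(2, O, Pow(Add(2, O), -1)))
Function('P')(m, h) = Add(Rational(11, 6), h, m) (Function('P')(m, h) = Add(Add(m, h), Mul(2, 22, Pow(Add(2, 22), -1))) = Add(Add(h, m), Mul(2, 22, Pow(24, -1))) = Add(Add(h, m), Mul(2, 22, Rational(1, 24))) = Add(Add(h, m), Rational(11, 6)) = Add(Rational(11, 6), h, m))
Mul(Function('P')(-156, -904), Pow(-27433, -1)) = Mul(Add(Rational(11, 6), -904, -156), Pow(-27433, -1)) = Mul(Rational(-6349, 6), Rational(-1, 27433)) = Rational(907, 23514)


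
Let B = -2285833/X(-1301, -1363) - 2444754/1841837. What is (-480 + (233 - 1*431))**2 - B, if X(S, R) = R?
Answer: 1149794868733885/2510423831 ≈ 4.5801e+5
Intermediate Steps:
B = 4206799595519/2510423831 (B = -2285833/(-1363) - 2444754/1841837 = -2285833*(-1/1363) - 2444754*1/1841837 = 2285833/1363 - 2444754/1841837 = 4206799595519/2510423831 ≈ 1675.7)
(-480 + (233 - 1*431))**2 - B = (-480 + (233 - 1*431))**2 - 1*4206799595519/2510423831 = (-480 + (233 - 431))**2 - 4206799595519/2510423831 = (-480 - 198)**2 - 4206799595519/2510423831 = (-678)**2 - 4206799595519/2510423831 = 459684 - 4206799595519/2510423831 = 1149794868733885/2510423831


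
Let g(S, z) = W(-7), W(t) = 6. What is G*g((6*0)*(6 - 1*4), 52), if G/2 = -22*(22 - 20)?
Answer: -528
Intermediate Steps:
g(S, z) = 6
G = -88 (G = 2*(-22*(22 - 20)) = 2*(-22*2) = 2*(-44) = -88)
G*g((6*0)*(6 - 1*4), 52) = -88*6 = -528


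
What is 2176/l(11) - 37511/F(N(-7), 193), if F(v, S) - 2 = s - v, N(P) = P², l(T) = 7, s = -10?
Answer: 386609/399 ≈ 968.95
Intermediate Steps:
F(v, S) = -8 - v (F(v, S) = 2 + (-10 - v) = -8 - v)
2176/l(11) - 37511/F(N(-7), 193) = 2176/7 - 37511/(-8 - 1*(-7)²) = 2176*(⅐) - 37511/(-8 - 1*49) = 2176/7 - 37511/(-8 - 49) = 2176/7 - 37511/(-57) = 2176/7 - 37511*(-1/57) = 2176/7 + 37511/57 = 386609/399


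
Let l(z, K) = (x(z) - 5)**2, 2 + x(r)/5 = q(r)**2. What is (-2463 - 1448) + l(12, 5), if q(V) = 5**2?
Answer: 9668189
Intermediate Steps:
q(V) = 25
x(r) = 3115 (x(r) = -10 + 5*25**2 = -10 + 5*625 = -10 + 3125 = 3115)
l(z, K) = 9672100 (l(z, K) = (3115 - 5)**2 = 3110**2 = 9672100)
(-2463 - 1448) + l(12, 5) = (-2463 - 1448) + 9672100 = -3911 + 9672100 = 9668189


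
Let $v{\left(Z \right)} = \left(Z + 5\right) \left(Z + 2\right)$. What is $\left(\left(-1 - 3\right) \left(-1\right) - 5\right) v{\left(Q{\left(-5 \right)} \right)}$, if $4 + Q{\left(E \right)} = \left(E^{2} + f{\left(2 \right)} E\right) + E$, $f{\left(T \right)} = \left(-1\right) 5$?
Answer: $-1978$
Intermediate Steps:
$f{\left(T \right)} = -5$
$Q{\left(E \right)} = -4 + E^{2} - 4 E$ ($Q{\left(E \right)} = -4 + \left(\left(E^{2} - 5 E\right) + E\right) = -4 + \left(E^{2} - 4 E\right) = -4 + E^{2} - 4 E$)
$v{\left(Z \right)} = \left(2 + Z\right) \left(5 + Z\right)$ ($v{\left(Z \right)} = \left(5 + Z\right) \left(2 + Z\right) = \left(2 + Z\right) \left(5 + Z\right)$)
$\left(\left(-1 - 3\right) \left(-1\right) - 5\right) v{\left(Q{\left(-5 \right)} \right)} = \left(\left(-1 - 3\right) \left(-1\right) - 5\right) \left(10 + \left(-4 + \left(-5\right)^{2} - -20\right)^{2} + 7 \left(-4 + \left(-5\right)^{2} - -20\right)\right) = \left(\left(-1 - 3\right) \left(-1\right) - 5\right) \left(10 + \left(-4 + 25 + 20\right)^{2} + 7 \left(-4 + 25 + 20\right)\right) = \left(\left(-4\right) \left(-1\right) - 5\right) \left(10 + 41^{2} + 7 \cdot 41\right) = \left(4 - 5\right) \left(10 + 1681 + 287\right) = \left(-1\right) 1978 = -1978$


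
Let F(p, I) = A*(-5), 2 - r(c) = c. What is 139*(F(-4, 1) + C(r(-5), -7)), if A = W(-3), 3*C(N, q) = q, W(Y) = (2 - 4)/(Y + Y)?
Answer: -556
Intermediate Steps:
r(c) = 2 - c
W(Y) = -1/Y (W(Y) = -2*1/(2*Y) = -1/Y)
C(N, q) = q/3
A = ⅓ (A = -1/(-3) = -1*(-⅓) = ⅓ ≈ 0.33333)
F(p, I) = -5/3 (F(p, I) = (⅓)*(-5) = -5/3)
139*(F(-4, 1) + C(r(-5), -7)) = 139*(-5/3 + (⅓)*(-7)) = 139*(-5/3 - 7/3) = 139*(-4) = -556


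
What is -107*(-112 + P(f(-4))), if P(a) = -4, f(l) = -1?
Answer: 12412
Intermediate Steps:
-107*(-112 + P(f(-4))) = -107*(-112 - 4) = -107*(-116) = 12412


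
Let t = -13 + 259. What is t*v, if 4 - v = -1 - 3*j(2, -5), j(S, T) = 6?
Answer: 5658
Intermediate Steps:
t = 246
v = 23 (v = 4 - (-1 - 3*6) = 4 - (-1 - 18) = 4 - 1*(-19) = 4 + 19 = 23)
t*v = 246*23 = 5658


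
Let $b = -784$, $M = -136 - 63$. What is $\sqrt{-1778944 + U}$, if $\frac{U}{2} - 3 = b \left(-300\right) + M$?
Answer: $2 i \sqrt{327234} \approx 1144.1 i$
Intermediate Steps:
$M = -199$ ($M = -136 - 63 = -199$)
$U = 470008$ ($U = 6 + 2 \left(\left(-784\right) \left(-300\right) - 199\right) = 6 + 2 \left(235200 - 199\right) = 6 + 2 \cdot 235001 = 6 + 470002 = 470008$)
$\sqrt{-1778944 + U} = \sqrt{-1778944 + 470008} = \sqrt{-1308936} = 2 i \sqrt{327234}$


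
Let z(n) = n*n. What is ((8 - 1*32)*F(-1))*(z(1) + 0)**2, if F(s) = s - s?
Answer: 0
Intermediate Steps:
F(s) = 0
z(n) = n**2
((8 - 1*32)*F(-1))*(z(1) + 0)**2 = ((8 - 1*32)*0)*(1**2 + 0)**2 = ((8 - 32)*0)*(1 + 0)**2 = -24*0*1**2 = 0*1 = 0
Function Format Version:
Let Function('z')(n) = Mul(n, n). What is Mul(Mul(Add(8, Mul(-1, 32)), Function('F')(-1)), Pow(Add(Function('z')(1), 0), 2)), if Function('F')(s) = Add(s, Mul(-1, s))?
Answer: 0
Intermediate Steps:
Function('F')(s) = 0
Function('z')(n) = Pow(n, 2)
Mul(Mul(Add(8, Mul(-1, 32)), Function('F')(-1)), Pow(Add(Function('z')(1), 0), 2)) = Mul(Mul(Add(8, Mul(-1, 32)), 0), Pow(Add(Pow(1, 2), 0), 2)) = Mul(Mul(Add(8, -32), 0), Pow(Add(1, 0), 2)) = Mul(Mul(-24, 0), Pow(1, 2)) = Mul(0, 1) = 0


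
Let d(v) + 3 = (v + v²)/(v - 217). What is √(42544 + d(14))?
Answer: √35776111/29 ≈ 206.25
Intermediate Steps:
d(v) = -3 + (v + v²)/(-217 + v) (d(v) = -3 + (v + v²)/(v - 217) = -3 + (v + v²)/(-217 + v))
√(42544 + d(14)) = √(42544 + (651 + 14² - 2*14)/(-217 + 14)) = √(42544 + (651 + 196 - 28)/(-203)) = √(42544 - 1/203*819) = √(42544 - 117/29) = √(1233659/29) = √35776111/29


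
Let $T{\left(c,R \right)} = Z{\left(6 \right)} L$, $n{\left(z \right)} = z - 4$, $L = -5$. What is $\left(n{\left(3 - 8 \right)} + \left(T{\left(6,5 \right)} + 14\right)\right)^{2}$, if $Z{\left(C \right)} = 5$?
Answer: $400$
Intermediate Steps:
$n{\left(z \right)} = -4 + z$
$T{\left(c,R \right)} = -25$ ($T{\left(c,R \right)} = 5 \left(-5\right) = -25$)
$\left(n{\left(3 - 8 \right)} + \left(T{\left(6,5 \right)} + 14\right)\right)^{2} = \left(\left(-4 + \left(3 - 8\right)\right) + \left(-25 + 14\right)\right)^{2} = \left(\left(-4 + \left(3 - 8\right)\right) - 11\right)^{2} = \left(\left(-4 - 5\right) - 11\right)^{2} = \left(-9 - 11\right)^{2} = \left(-20\right)^{2} = 400$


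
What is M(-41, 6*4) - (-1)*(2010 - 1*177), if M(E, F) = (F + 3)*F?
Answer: 2481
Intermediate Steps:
M(E, F) = F*(3 + F) (M(E, F) = (3 + F)*F = F*(3 + F))
M(-41, 6*4) - (-1)*(2010 - 1*177) = (6*4)*(3 + 6*4) - (-1)*(2010 - 1*177) = 24*(3 + 24) - (-1)*(2010 - 177) = 24*27 - (-1)*1833 = 648 - 1*(-1833) = 648 + 1833 = 2481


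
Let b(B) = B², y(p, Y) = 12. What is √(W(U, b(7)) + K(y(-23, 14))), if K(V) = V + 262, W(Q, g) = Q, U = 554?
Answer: 6*√23 ≈ 28.775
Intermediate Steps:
K(V) = 262 + V
√(W(U, b(7)) + K(y(-23, 14))) = √(554 + (262 + 12)) = √(554 + 274) = √828 = 6*√23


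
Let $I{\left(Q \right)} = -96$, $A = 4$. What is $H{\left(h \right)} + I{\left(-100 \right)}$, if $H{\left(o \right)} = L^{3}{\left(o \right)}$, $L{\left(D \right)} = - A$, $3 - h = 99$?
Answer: $-160$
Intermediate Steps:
$h = -96$ ($h = 3 - 99 = -96$)
$L{\left(D \right)} = -4$ ($L{\left(D \right)} = \left(-1\right) 4 = -4$)
$H{\left(o \right)} = -64$ ($H{\left(o \right)} = \left(-4\right)^{3} = -64$)
$H{\left(h \right)} + I{\left(-100 \right)} = -64 - 96 = -160$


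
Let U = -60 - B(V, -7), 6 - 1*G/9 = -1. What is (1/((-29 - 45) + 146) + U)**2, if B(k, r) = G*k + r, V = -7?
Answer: 780475969/5184 ≈ 1.5055e+5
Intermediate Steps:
G = 63 (G = 54 - 9*(-1) = 54 + 9 = 63)
B(k, r) = r + 63*k (B(k, r) = 63*k + r = r + 63*k)
U = 388 (U = -60 - (-7 + 63*(-7)) = -60 - (-7 - 441) = -60 - 1*(-448) = -60 + 448 = 388)
(1/((-29 - 45) + 146) + U)**2 = (1/((-29 - 45) + 146) + 388)**2 = (1/(-74 + 146) + 388)**2 = (1/72 + 388)**2 = (27937/72)**2 = 780475969/5184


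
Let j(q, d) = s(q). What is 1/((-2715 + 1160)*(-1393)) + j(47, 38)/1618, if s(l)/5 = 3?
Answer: 32493343/3504774070 ≈ 0.0092712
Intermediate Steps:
s(l) = 15 (s(l) = 5*3 = 15)
j(q, d) = 15
1/((-2715 + 1160)*(-1393)) + j(47, 38)/1618 = 1/((-2715 + 1160)*(-1393)) + 15/1618 = -1/1393/(-1555) + 15*(1/1618) = -1/1555*(-1/1393) + 15/1618 = 1/2166115 + 15/1618 = 32493343/3504774070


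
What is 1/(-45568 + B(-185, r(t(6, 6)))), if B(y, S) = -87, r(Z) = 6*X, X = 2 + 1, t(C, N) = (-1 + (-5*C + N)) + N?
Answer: -1/45655 ≈ -2.1903e-5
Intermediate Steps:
t(C, N) = -1 - 5*C + 2*N (t(C, N) = (-1 + (N - 5*C)) + N = (-1 + N - 5*C) + N = -1 - 5*C + 2*N)
X = 3
r(Z) = 18 (r(Z) = 6*3 = 18)
1/(-45568 + B(-185, r(t(6, 6)))) = 1/(-45568 - 87) = 1/(-45655) = -1/45655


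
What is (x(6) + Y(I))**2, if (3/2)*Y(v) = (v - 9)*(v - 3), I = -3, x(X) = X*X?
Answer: 7056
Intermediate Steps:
x(X) = X**2
Y(v) = 2*(-9 + v)*(-3 + v)/3 (Y(v) = 2*((v - 9)*(v - 3))/3 = 2*((-9 + v)*(-3 + v))/3 = 2*(-9 + v)*(-3 + v)/3)
(x(6) + Y(I))**2 = (6**2 + (18 - 8*(-3) + (2/3)*(-3)**2))**2 = (36 + (18 + 24 + (2/3)*9))**2 = (36 + (18 + 24 + 6))**2 = (36 + 48)**2 = 84**2 = 7056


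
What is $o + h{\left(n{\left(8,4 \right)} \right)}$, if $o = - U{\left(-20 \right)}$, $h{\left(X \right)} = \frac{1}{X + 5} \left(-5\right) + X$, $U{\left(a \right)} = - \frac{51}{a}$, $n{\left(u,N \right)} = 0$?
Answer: $- \frac{71}{20} \approx -3.55$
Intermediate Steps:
$h{\left(X \right)} = X - \frac{5}{5 + X}$ ($h{\left(X \right)} = \frac{1}{5 + X} \left(-5\right) + X = - \frac{5}{5 + X} + X = X - \frac{5}{5 + X}$)
$o = - \frac{51}{20}$ ($o = - \frac{-51}{-20} = - \frac{\left(-51\right) \left(-1\right)}{20} = \left(-1\right) \frac{51}{20} = - \frac{51}{20} \approx -2.55$)
$o + h{\left(n{\left(8,4 \right)} \right)} = - \frac{51}{20} + \frac{-5 + 0^{2} + 5 \cdot 0}{5 + 0} = - \frac{51}{20} + \frac{-5 + 0 + 0}{5} = - \frac{51}{20} + \frac{1}{5} \left(-5\right) = - \frac{51}{20} - 1 = - \frac{71}{20}$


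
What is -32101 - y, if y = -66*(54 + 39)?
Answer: -25963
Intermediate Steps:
y = -6138 (y = -66*93 = -6138)
-32101 - y = -32101 - 1*(-6138) = -32101 + 6138 = -25963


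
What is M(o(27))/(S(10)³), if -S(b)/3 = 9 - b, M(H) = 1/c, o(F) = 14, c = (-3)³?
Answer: -1/729 ≈ -0.0013717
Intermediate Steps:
c = -27
M(H) = -1/27 (M(H) = 1/(-27) = -1/27)
S(b) = -27 + 3*b (S(b) = -3*(9 - b) = -27 + 3*b)
M(o(27))/(S(10)³) = -1/(27*(-27 + 3*10)³) = -1/(27*(-27 + 30)³) = -1/(27*(3³)) = -1/27/27 = -1/27*1/27 = -1/729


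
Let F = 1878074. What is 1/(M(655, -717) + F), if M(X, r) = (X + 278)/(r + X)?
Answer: 62/116439655 ≈ 5.3246e-7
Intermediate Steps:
M(X, r) = (278 + X)/(X + r)
1/(M(655, -717) + F) = 1/((278 + 655)/(655 - 717) + 1878074) = 1/(933/(-62) + 1878074) = 1/(-1/62*933 + 1878074) = 1/(-933/62 + 1878074) = 1/(116439655/62) = 62/116439655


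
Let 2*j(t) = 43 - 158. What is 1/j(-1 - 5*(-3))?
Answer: -2/115 ≈ -0.017391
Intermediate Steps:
j(t) = -115/2 (j(t) = (43 - 158)/2 = (½)*(-115) = -115/2)
1/j(-1 - 5*(-3)) = 1/(-115/2) = -2/115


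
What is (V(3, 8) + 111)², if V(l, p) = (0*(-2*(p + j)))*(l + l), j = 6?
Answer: 12321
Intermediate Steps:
V(l, p) = 0 (V(l, p) = (0*(-2*(p + 6)))*(l + l) = (0*(-2*(6 + p)))*(2*l) = (0*(-12 - 2*p))*(2*l) = 0*(2*l) = 0)
(V(3, 8) + 111)² = (0 + 111)² = 111² = 12321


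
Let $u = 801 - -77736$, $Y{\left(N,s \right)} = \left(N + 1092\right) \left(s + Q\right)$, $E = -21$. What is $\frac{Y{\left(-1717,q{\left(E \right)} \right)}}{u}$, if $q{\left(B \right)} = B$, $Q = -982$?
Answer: $\frac{626875}{78537} \approx 7.9819$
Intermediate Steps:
$Y{\left(N,s \right)} = \left(-982 + s\right) \left(1092 + N\right)$ ($Y{\left(N,s \right)} = \left(N + 1092\right) \left(s - 982\right) = \left(1092 + N\right) \left(-982 + s\right) = \left(-982 + s\right) \left(1092 + N\right)$)
$u = 78537$ ($u = 801 + 77736 = 78537$)
$\frac{Y{\left(-1717,q{\left(E \right)} \right)}}{u} = \frac{-1072344 - -1686094 + 1092 \left(-21\right) - -36057}{78537} = \left(-1072344 + 1686094 - 22932 + 36057\right) \frac{1}{78537} = 626875 \cdot \frac{1}{78537} = \frac{626875}{78537}$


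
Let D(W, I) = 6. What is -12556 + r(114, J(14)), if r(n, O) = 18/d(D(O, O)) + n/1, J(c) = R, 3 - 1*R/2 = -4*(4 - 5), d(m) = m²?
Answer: -24883/2 ≈ -12442.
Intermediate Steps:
R = -2 (R = 6 - (-8)*(4 - 5) = 6 - (-8)*(-1) = 6 - 2*4 = 6 - 8 = -2)
J(c) = -2
r(n, O) = ½ + n (r(n, O) = 18/(6²) + n/1 = 18/36 + n*1 = 18*(1/36) + n = ½ + n)
-12556 + r(114, J(14)) = -12556 + (½ + 114) = -12556 + 229/2 = -24883/2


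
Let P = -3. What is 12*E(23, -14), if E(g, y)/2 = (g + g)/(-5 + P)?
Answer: -138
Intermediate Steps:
E(g, y) = -g/2 (E(g, y) = 2*((g + g)/(-5 - 3)) = 2*((2*g)/(-8)) = 2*((2*g)*(-1/8)) = 2*(-g/4) = -g/2)
12*E(23, -14) = 12*(-1/2*23) = 12*(-23/2) = -138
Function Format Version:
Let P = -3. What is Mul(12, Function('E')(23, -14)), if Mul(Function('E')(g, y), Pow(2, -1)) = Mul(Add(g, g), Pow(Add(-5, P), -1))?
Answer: -138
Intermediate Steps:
Function('E')(g, y) = Mul(Rational(-1, 2), g) (Function('E')(g, y) = Mul(2, Mul(Add(g, g), Pow(Add(-5, -3), -1))) = Mul(2, Mul(Mul(2, g), Pow(-8, -1))) = Mul(2, Mul(Mul(2, g), Rational(-1, 8))) = Mul(2, Mul(Rational(-1, 4), g)) = Mul(Rational(-1, 2), g))
Mul(12, Function('E')(23, -14)) = Mul(12, Mul(Rational(-1, 2), 23)) = Mul(12, Rational(-23, 2)) = -138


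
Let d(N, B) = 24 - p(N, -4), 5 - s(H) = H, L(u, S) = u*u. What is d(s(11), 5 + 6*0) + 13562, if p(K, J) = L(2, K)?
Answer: 13582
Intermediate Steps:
L(u, S) = u²
s(H) = 5 - H
p(K, J) = 4 (p(K, J) = 2² = 4)
d(N, B) = 20 (d(N, B) = 24 - 1*4 = 24 - 4 = 20)
d(s(11), 5 + 6*0) + 13562 = 20 + 13562 = 13582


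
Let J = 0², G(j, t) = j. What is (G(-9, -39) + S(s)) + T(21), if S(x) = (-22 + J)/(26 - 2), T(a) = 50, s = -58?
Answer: 481/12 ≈ 40.083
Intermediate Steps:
J = 0
S(x) = -11/12 (S(x) = (-22 + 0)/(26 - 2) = -22/24 = -22*1/24 = -11/12)
(G(-9, -39) + S(s)) + T(21) = (-9 - 11/12) + 50 = -119/12 + 50 = 481/12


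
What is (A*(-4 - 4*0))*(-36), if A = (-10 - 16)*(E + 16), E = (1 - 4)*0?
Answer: -59904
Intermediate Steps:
E = 0 (E = -3*0 = 0)
A = -416 (A = (-10 - 16)*(0 + 16) = -26*16 = -416)
(A*(-4 - 4*0))*(-36) = -416*(-4 - 4*0)*(-36) = -416*(-4 + 0)*(-36) = -416*(-4)*(-36) = 1664*(-36) = -59904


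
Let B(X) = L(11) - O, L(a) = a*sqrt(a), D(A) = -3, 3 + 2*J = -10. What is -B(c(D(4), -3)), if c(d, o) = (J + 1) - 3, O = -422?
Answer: -422 - 11*sqrt(11) ≈ -458.48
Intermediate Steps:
J = -13/2 (J = -3/2 + (1/2)*(-10) = -3/2 - 5 = -13/2 ≈ -6.5000)
c(d, o) = -17/2 (c(d, o) = (-13/2 + 1) - 3 = -11/2 - 3 = -17/2)
L(a) = a**(3/2)
B(X) = 422 + 11*sqrt(11) (B(X) = 11**(3/2) - 1*(-422) = 11*sqrt(11) + 422 = 422 + 11*sqrt(11))
-B(c(D(4), -3)) = -(422 + 11*sqrt(11)) = -422 - 11*sqrt(11)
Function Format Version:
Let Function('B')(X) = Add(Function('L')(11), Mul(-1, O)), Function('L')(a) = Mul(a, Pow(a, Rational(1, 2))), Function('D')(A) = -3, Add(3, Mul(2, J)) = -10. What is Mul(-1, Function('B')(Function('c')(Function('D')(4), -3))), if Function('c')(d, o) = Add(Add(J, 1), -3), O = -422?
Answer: Add(-422, Mul(-11, Pow(11, Rational(1, 2)))) ≈ -458.48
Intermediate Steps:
J = Rational(-13, 2) (J = Add(Rational(-3, 2), Mul(Rational(1, 2), -10)) = Add(Rational(-3, 2), -5) = Rational(-13, 2) ≈ -6.5000)
Function('c')(d, o) = Rational(-17, 2) (Function('c')(d, o) = Add(Add(Rational(-13, 2), 1), -3) = Add(Rational(-11, 2), -3) = Rational(-17, 2))
Function('L')(a) = Pow(a, Rational(3, 2))
Function('B')(X) = Add(422, Mul(11, Pow(11, Rational(1, 2)))) (Function('B')(X) = Add(Pow(11, Rational(3, 2)), Mul(-1, -422)) = Add(Mul(11, Pow(11, Rational(1, 2))), 422) = Add(422, Mul(11, Pow(11, Rational(1, 2)))))
Mul(-1, Function('B')(Function('c')(Function('D')(4), -3))) = Mul(-1, Add(422, Mul(11, Pow(11, Rational(1, 2))))) = Add(-422, Mul(-11, Pow(11, Rational(1, 2))))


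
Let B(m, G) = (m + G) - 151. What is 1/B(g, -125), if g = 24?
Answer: -1/252 ≈ -0.0039683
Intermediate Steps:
B(m, G) = -151 + G + m (B(m, G) = (G + m) - 151 = -151 + G + m)
1/B(g, -125) = 1/(-151 - 125 + 24) = 1/(-252) = -1/252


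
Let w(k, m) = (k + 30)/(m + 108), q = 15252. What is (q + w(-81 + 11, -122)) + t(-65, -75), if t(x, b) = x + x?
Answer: 105874/7 ≈ 15125.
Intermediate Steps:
t(x, b) = 2*x
w(k, m) = (30 + k)/(108 + m)
(q + w(-81 + 11, -122)) + t(-65, -75) = (15252 + (30 + (-81 + 11))/(108 - 122)) + 2*(-65) = (15252 + (30 - 70)/(-14)) - 130 = (15252 - 1/14*(-40)) - 130 = (15252 + 20/7) - 130 = 106784/7 - 130 = 105874/7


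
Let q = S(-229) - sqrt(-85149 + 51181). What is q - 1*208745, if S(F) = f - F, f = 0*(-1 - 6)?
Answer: -208516 - 4*I*sqrt(2123) ≈ -2.0852e+5 - 184.3*I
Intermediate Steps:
f = 0 (f = 0*(-7) = 0)
S(F) = -F (S(F) = 0 - F = -F)
q = 229 - 4*I*sqrt(2123) (q = -1*(-229) - sqrt(-85149 + 51181) = 229 - sqrt(-33968) = 229 - 4*I*sqrt(2123) ≈ 229.0 - 184.3*I)
q - 1*208745 = (229 - 4*I*sqrt(2123)) - 1*208745 = (229 - 4*I*sqrt(2123)) - 208745 = -208516 - 4*I*sqrt(2123)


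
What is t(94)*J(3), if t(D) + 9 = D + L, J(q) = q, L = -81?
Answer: 12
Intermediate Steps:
t(D) = -90 + D (t(D) = -9 + (D - 81) = -9 + (-81 + D) = -90 + D)
t(94)*J(3) = (-90 + 94)*3 = 4*3 = 12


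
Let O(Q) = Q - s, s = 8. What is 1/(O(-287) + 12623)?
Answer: 1/12328 ≈ 8.1116e-5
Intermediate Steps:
O(Q) = -8 + Q (O(Q) = Q - 1*8 = Q - 8 = -8 + Q)
1/(O(-287) + 12623) = 1/((-8 - 287) + 12623) = 1/(-295 + 12623) = 1/12328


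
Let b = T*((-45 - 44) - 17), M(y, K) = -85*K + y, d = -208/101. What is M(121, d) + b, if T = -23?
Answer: 276139/101 ≈ 2734.1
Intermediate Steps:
d = -208/101 (d = -208*1/101 = -208/101 ≈ -2.0594)
M(y, K) = y - 85*K
b = 2438 (b = -23*((-45 - 44) - 17) = -23*(-89 - 17) = -23*(-106) = 2438)
M(121, d) + b = (121 - 85*(-208/101)) + 2438 = (121 + 17680/101) + 2438 = 29901/101 + 2438 = 276139/101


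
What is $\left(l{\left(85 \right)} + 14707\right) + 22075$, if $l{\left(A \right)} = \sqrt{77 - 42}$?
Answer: $36782 + \sqrt{35} \approx 36788.0$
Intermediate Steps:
$l{\left(A \right)} = \sqrt{35}$
$\left(l{\left(85 \right)} + 14707\right) + 22075 = \left(\sqrt{35} + 14707\right) + 22075 = \left(14707 + \sqrt{35}\right) + 22075 = 36782 + \sqrt{35}$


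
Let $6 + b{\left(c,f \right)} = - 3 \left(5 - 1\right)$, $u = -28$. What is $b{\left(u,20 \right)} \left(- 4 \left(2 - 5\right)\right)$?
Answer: $-216$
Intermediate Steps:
$b{\left(c,f \right)} = -18$ ($b{\left(c,f \right)} = -6 - 3 \left(5 - 1\right) = -6 - 12 = -18$)
$b{\left(u,20 \right)} \left(- 4 \left(2 - 5\right)\right) = - 18 \left(- 4 \left(2 - 5\right)\right) = - 18 \left(\left(-4\right) \left(-3\right)\right) = \left(-18\right) 12 = -216$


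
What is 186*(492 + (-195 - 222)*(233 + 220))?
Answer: -35044074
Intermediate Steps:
186*(492 + (-195 - 222)*(233 + 220)) = 186*(492 - 417*453) = 186*(492 - 188901) = 186*(-188409) = -35044074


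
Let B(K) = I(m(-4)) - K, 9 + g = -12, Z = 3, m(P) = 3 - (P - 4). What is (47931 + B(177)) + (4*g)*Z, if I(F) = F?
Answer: 47513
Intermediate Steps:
m(P) = 7 - P (m(P) = 3 - (-4 + P) = 3 + (4 - P) = 7 - P)
g = -21 (g = -9 - 12 = -21)
B(K) = 11 - K (B(K) = (7 - 1*(-4)) - K = (7 + 4) - K = 11 - K)
(47931 + B(177)) + (4*g)*Z = (47931 + (11 - 1*177)) + (4*(-21))*3 = (47931 + (11 - 177)) - 84*3 = (47931 - 166) - 252 = 47765 - 252 = 47513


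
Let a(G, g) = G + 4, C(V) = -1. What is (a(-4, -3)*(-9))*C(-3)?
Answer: 0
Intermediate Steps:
a(G, g) = 4 + G
(a(-4, -3)*(-9))*C(-3) = ((4 - 4)*(-9))*(-1) = (0*(-9))*(-1) = 0*(-1) = 0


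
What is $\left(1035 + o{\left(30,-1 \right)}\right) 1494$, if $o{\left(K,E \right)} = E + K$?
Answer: $1589616$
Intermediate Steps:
$\left(1035 + o{\left(30,-1 \right)}\right) 1494 = \left(1035 + \left(-1 + 30\right)\right) 1494 = \left(1035 + 29\right) 1494 = 1064 \cdot 1494 = 1589616$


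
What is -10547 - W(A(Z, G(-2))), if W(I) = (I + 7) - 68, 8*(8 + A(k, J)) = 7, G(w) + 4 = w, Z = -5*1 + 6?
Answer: -83831/8 ≈ -10479.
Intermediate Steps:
Z = 1 (Z = -5 + 6 = 1)
G(w) = -4 + w
A(k, J) = -57/8 (A(k, J) = -8 + (1/8)*7 = -8 + 7/8 = -57/8)
W(I) = -61 + I (W(I) = (7 + I) - 68 = -61 + I)
-10547 - W(A(Z, G(-2))) = -10547 - (-61 - 57/8) = -10547 - 1*(-545/8) = -10547 + 545/8 = -83831/8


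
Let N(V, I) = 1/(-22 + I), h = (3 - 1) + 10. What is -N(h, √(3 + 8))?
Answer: 2/43 + √11/473 ≈ 0.053524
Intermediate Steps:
h = 12 (h = 2 + 10 = 12)
-N(h, √(3 + 8)) = -1/(-22 + √(3 + 8)) = -1/(-22 + √11)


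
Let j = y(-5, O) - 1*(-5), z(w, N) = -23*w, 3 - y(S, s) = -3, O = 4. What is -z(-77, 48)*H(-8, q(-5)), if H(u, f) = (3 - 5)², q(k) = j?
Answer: -7084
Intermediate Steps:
y(S, s) = 6 (y(S, s) = 3 - 1*(-3) = 3 + 3 = 6)
j = 11 (j = 6 - 1*(-5) = 6 + 5 = 11)
q(k) = 11
H(u, f) = 4 (H(u, f) = (-2)² = 4)
-z(-77, 48)*H(-8, q(-5)) = -(-23*(-77))*4 = -1771*4 = -1*7084 = -7084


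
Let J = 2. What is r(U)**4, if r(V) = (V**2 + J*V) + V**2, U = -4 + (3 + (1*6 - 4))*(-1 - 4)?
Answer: 6955752165376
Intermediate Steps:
U = -29 (U = -4 + (3 + (6 - 4))*(-5) = -4 + (3 + 2)*(-5) = -4 + 5*(-5) = -4 - 25 = -29)
r(V) = 2*V + 2*V**2 (r(V) = (V**2 + 2*V) + V**2 = 2*V + 2*V**2)
r(U)**4 = (2*(-29)*(1 - 29))**4 = (2*(-29)*(-28))**4 = 1624**4 = 6955752165376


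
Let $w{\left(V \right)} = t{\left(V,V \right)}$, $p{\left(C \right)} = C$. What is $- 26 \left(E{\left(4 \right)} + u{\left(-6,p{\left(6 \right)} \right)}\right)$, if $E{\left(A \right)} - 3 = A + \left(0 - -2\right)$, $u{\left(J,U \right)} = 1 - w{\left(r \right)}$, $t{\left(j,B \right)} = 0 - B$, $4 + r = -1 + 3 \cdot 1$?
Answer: $-208$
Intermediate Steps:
$r = -2$ ($r = -4 + \left(-1 + 3 \cdot 1\right) = -4 + \left(-1 + 3\right) = -4 + 2 = -2$)
$t{\left(j,B \right)} = - B$
$w{\left(V \right)} = - V$
$u{\left(J,U \right)} = -1$ ($u{\left(J,U \right)} = 1 - \left(-1\right) \left(-2\right) = 1 - 2 = -1$)
$E{\left(A \right)} = 5 + A$ ($E{\left(A \right)} = 3 + \left(A + \left(0 - -2\right)\right) = 3 + \left(A + \left(0 + 2\right)\right) = 3 + \left(A + 2\right) = 3 + \left(2 + A\right) = 5 + A$)
$- 26 \left(E{\left(4 \right)} + u{\left(-6,p{\left(6 \right)} \right)}\right) = - 26 \left(\left(5 + 4\right) - 1\right) = - 26 \left(9 - 1\right) = \left(-26\right) 8 = -208$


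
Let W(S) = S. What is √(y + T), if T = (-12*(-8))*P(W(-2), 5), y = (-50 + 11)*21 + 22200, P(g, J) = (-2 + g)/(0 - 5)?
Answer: 3*√59605/5 ≈ 146.48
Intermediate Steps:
P(g, J) = ⅖ - g/5 (P(g, J) = (-2 + g)/(-5) = (-2 + g)*(-⅕) = ⅖ - g/5)
y = 21381 (y = -39*21 + 22200 = -819 + 22200 = 21381)
T = 384/5 (T = (-12*(-8))*(⅖ - ⅕*(-2)) = 96*(⅖ + ⅖) = 96*(⅘) = 384/5 ≈ 76.800)
√(y + T) = √(21381 + 384/5) = √(107289/5) = 3*√59605/5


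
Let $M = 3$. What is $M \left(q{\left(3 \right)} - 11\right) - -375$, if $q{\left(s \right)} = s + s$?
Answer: $360$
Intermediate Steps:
$q{\left(s \right)} = 2 s$
$M \left(q{\left(3 \right)} - 11\right) - -375 = 3 \left(2 \cdot 3 - 11\right) - -375 = 3 \left(6 - 11\right) + 375 = 3 \left(-5\right) + 375 = -15 + 375 = 360$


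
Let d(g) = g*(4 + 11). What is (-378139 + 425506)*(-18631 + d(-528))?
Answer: -1257641217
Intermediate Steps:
d(g) = 15*g (d(g) = g*15 = 15*g)
(-378139 + 425506)*(-18631 + d(-528)) = (-378139 + 425506)*(-18631 + 15*(-528)) = 47367*(-18631 - 7920) = 47367*(-26551) = -1257641217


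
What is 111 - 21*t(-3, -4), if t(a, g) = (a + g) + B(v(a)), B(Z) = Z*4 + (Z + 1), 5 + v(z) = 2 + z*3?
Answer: 1497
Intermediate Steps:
v(z) = -3 + 3*z (v(z) = -5 + (2 + z*3) = -5 + (2 + 3*z) = -3 + 3*z)
B(Z) = 1 + 5*Z (B(Z) = 4*Z + (1 + Z) = 1 + 5*Z)
t(a, g) = -14 + g + 16*a (t(a, g) = (a + g) + (1 + 5*(-3 + 3*a)) = (a + g) + (1 + (-15 + 15*a)) = (a + g) + (-14 + 15*a) = -14 + g + 16*a)
111 - 21*t(-3, -4) = 111 - 21*(-14 - 4 + 16*(-3)) = 111 - 21*(-14 - 4 - 48) = 111 - 21*(-66) = 111 + 1386 = 1497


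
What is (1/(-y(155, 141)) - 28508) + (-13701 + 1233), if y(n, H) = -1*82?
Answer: -3360031/82 ≈ -40976.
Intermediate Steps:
y(n, H) = -82
(1/(-y(155, 141)) - 28508) + (-13701 + 1233) = (1/(-1*(-82)) - 28508) + (-13701 + 1233) = (1/82 - 28508) - 12468 = -2337655/82 - 12468 = -3360031/82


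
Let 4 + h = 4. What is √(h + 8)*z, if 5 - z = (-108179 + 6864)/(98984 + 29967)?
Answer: 1492140*√2/128951 ≈ 16.364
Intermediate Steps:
h = 0 (h = -4 + 4 = 0)
z = 746070/128951 (z = 5 - (-108179 + 6864)/(98984 + 29967) = 5 - (-101315)/128951 = 5 - 1*(-101315/128951) = 5 + 101315/128951 = 746070/128951 ≈ 5.7857)
√(h + 8)*z = √(0 + 8)*(746070/128951) = √8*(746070/128951) = (2*√2)*(746070/128951) = 1492140*√2/128951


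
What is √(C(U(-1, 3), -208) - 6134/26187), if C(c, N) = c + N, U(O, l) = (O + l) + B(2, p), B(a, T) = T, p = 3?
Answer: I*√139369701765/26187 ≈ 14.256*I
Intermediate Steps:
U(O, l) = 3 + O + l (U(O, l) = (O + l) + 3 = 3 + O + l)
C(c, N) = N + c
√(C(U(-1, 3), -208) - 6134/26187) = √((-208 + (3 - 1 + 3)) - 6134/26187) = √((-208 + 5) - 6134*1/26187) = √(-203 - 6134/26187) = √(-5322095/26187) = I*√139369701765/26187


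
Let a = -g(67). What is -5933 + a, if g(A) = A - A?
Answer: -5933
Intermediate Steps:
g(A) = 0
a = 0 (a = -1*0 = 0)
-5933 + a = -5933 + 0 = -5933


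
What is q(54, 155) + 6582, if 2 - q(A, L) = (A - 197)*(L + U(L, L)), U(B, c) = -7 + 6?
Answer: 28606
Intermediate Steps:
U(B, c) = -1
q(A, L) = 2 - (-1 + L)*(-197 + A) (q(A, L) = 2 - (A - 197)*(L - 1) = 2 - (-197 + A)*(-1 + L) = 2 - (-1 + L)*(-197 + A))
q(54, 155) + 6582 = (-195 + 54 + 197*155 - 1*54*155) + 6582 = (-195 + 54 + 30535 - 8370) + 6582 = 22024 + 6582 = 28606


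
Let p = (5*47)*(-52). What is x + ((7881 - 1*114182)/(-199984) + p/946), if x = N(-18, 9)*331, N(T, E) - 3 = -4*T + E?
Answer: 2628876357461/94592432 ≈ 27792.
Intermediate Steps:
N(T, E) = 3 + E - 4*T (N(T, E) = 3 + (-4*T + E) = 3 + (E - 4*T) = 3 + E - 4*T)
p = -12220 (p = 235*(-52) = -12220)
x = 27804 (x = (3 + 9 - 4*(-18))*331 = (3 + 9 + 72)*331 = 84*331 = 27804)
x + ((7881 - 1*114182)/(-199984) + p/946) = 27804 + ((7881 - 1*114182)/(-199984) - 12220/946) = 27804 + ((7881 - 114182)*(-1/199984) - 12220*1/946) = 27804 + (-106301*(-1/199984) - 6110/473) = 27804 + (106301/199984 - 6110/473) = 27804 - 1171621867/94592432 = 2628876357461/94592432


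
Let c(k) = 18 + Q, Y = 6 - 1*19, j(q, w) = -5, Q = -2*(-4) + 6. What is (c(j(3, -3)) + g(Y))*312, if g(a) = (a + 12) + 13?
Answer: 13728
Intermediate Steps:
Q = 14 (Q = 8 + 6 = 14)
Y = -13 (Y = 6 - 19 = -13)
c(k) = 32 (c(k) = 18 + 14 = 32)
g(a) = 25 + a (g(a) = (12 + a) + 13 = 25 + a)
(c(j(3, -3)) + g(Y))*312 = (32 + (25 - 13))*312 = (32 + 12)*312 = 44*312 = 13728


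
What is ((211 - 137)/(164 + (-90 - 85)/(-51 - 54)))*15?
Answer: 3330/497 ≈ 6.7002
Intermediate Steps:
((211 - 137)/(164 + (-90 - 85)/(-51 - 54)))*15 = (74/(164 - 175/(-105)))*15 = (74/(164 - 175*(-1/105)))*15 = (74/(164 + 5/3))*15 = (74/(497/3))*15 = (74*(3/497))*15 = (222/497)*15 = 3330/497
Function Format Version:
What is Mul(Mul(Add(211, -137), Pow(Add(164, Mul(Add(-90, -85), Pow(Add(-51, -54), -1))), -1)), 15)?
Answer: Rational(3330, 497) ≈ 6.7002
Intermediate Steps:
Mul(Mul(Add(211, -137), Pow(Add(164, Mul(Add(-90, -85), Pow(Add(-51, -54), -1))), -1)), 15) = Mul(Mul(74, Pow(Add(164, Mul(-175, Pow(-105, -1))), -1)), 15) = Mul(Mul(74, Pow(Add(164, Mul(-175, Rational(-1, 105))), -1)), 15) = Mul(Mul(74, Pow(Add(164, Rational(5, 3)), -1)), 15) = Mul(Mul(74, Pow(Rational(497, 3), -1)), 15) = Mul(Mul(74, Rational(3, 497)), 15) = Mul(Rational(222, 497), 15) = Rational(3330, 497)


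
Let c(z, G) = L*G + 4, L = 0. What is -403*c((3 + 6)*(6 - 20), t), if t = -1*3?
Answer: -1612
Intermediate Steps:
t = -3
c(z, G) = 4 (c(z, G) = 0*G + 4 = 0 + 4 = 4)
-403*c((3 + 6)*(6 - 20), t) = -403*4 = -1612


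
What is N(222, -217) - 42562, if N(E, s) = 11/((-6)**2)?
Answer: -1532221/36 ≈ -42562.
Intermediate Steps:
N(E, s) = 11/36
N(222, -217) - 42562 = 11/36 - 42562 = -1532221/36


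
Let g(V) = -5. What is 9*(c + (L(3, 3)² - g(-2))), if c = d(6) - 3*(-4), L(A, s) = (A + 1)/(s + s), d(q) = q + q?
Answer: 265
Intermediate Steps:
d(q) = 2*q
L(A, s) = (1 + A)/(2*s) (L(A, s) = (1 + A)/((2*s)) = (1 + A)*(1/(2*s)) = (1 + A)/(2*s))
c = 24 (c = 2*6 - 3*(-4) = 12 + 12 = 24)
9*(c + (L(3, 3)² - g(-2))) = 9*(24 + (((½)*(1 + 3)/3)² - 1*(-5))) = 9*(24 + (((½)*(⅓)*4)² + 5)) = 9*(24 + ((⅔)² + 5)) = 9*(24 + (4/9 + 5)) = 9*(24 + 49/9) = 9*(265/9) = 265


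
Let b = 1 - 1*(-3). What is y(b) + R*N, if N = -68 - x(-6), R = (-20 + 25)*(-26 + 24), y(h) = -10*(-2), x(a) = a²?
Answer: 1060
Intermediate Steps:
b = 4 (b = 1 + 3 = 4)
y(h) = 20
R = -10 (R = 5*(-2) = -10)
N = -104 (N = -68 - 1*(-6)² = -68 - 1*36 = -68 - 36 = -104)
y(b) + R*N = 20 - 10*(-104) = 20 + 1040 = 1060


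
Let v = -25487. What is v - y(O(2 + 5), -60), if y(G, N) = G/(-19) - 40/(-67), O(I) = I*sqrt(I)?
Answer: -1707669/67 + 7*sqrt(7)/19 ≈ -25487.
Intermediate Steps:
O(I) = I**(3/2)
y(G, N) = 40/67 - G/19 (y(G, N) = G*(-1/19) - 40*(-1/67) = -G/19 + 40/67 = 40/67 - G/19)
v - y(O(2 + 5), -60) = -25487 - (40/67 - (2 + 5)**(3/2)/19) = -25487 - (40/67 - 7*sqrt(7)/19) = -25487 + (-40/67 + 7*sqrt(7)/19) = -1707669/67 + 7*sqrt(7)/19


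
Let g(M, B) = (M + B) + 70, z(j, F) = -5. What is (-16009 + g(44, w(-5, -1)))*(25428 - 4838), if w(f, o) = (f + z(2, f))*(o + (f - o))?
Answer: -326248550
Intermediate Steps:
w(f, o) = f*(-5 + f) (w(f, o) = (f - 5)*(o + (f - o)) = (-5 + f)*f = f*(-5 + f))
g(M, B) = 70 + B + M (g(M, B) = (B + M) + 70 = 70 + B + M)
(-16009 + g(44, w(-5, -1)))*(25428 - 4838) = (-16009 + (70 - 5*(-5 - 5) + 44))*(25428 - 4838) = (-16009 + (70 - 5*(-10) + 44))*20590 = (-16009 + (70 + 50 + 44))*20590 = (-16009 + 164)*20590 = -15845*20590 = -326248550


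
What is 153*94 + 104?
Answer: 14486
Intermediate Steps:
153*94 + 104 = 14382 + 104 = 14486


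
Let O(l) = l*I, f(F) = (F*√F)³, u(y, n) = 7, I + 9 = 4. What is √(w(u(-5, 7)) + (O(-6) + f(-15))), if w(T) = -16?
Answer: √(14 + 50625*I*√15) ≈ 313.12 + 313.09*I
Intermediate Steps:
I = -5 (I = -9 + 4 = -5)
f(F) = F^(9/2) (f(F) = (F^(3/2))³ = F^(9/2))
O(l) = -5*l (O(l) = l*(-5) = -5*l)
√(w(u(-5, 7)) + (O(-6) + f(-15))) = √(-16 + (-5*(-6) + (-15)^(9/2))) = √(-16 + (30 + 50625*I*√15)) = √(14 + 50625*I*√15)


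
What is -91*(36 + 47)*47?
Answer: -354991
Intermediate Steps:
-91*(36 + 47)*47 = -91*83*47 = -7553*47 = -354991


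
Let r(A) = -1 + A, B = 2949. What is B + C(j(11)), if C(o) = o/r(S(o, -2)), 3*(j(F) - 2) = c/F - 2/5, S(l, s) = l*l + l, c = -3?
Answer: 315499926/106969 ≈ 2949.5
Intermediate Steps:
S(l, s) = l + l² (S(l, s) = l² + l = l + l²)
j(F) = 28/15 - 1/F (j(F) = 2 + (-3/F - 2/5)/3 = 2 + (-3/F - 2*⅕)/3 = 2 + (-3/F - ⅖)/3 = 2 + (-⅖ - 3/F)/3 = 2 + (-2/15 - 1/F) = 28/15 - 1/F)
C(o) = o/(-1 + o*(1 + o))
B + C(j(11)) = 2949 + (28/15 - 1/11)/(-1 + (28/15 - 1/11)*(1 + (28/15 - 1/11))) = 2949 + 293/(165*(-1 + 293*(1 + 293/165)/165)) = 2949 + 293/(165*(-1 + (293/165)*(458/165))) = 2949 + 293/(165*(-1 + 134194/27225)) = 2949 + 293/(165*(106969/27225)) = 2949 + (293/165)*(27225/106969) = 2949 + 48345/106969 = 315499926/106969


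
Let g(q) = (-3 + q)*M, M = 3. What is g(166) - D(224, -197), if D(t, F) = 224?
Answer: 265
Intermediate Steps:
g(q) = -9 + 3*q (g(q) = (-3 + q)*3 = -9 + 3*q)
g(166) - D(224, -197) = (-9 + 3*166) - 1*224 = (-9 + 498) - 224 = 489 - 224 = 265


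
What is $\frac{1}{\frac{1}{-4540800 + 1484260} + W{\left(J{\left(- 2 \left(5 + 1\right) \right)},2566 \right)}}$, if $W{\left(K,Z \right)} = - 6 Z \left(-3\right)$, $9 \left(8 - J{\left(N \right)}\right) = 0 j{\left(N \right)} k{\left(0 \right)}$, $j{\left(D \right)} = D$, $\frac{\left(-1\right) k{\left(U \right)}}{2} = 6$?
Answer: $\frac{3056540}{141175469519} \approx 2.1651 \cdot 10^{-5}$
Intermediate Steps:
$k{\left(U \right)} = -12$ ($k{\left(U \right)} = \left(-2\right) 6 = -12$)
$J{\left(N \right)} = 8$ ($J{\left(N \right)} = 8 - \frac{0 N \left(-12\right)}{9} = 8 - \frac{0 \left(-12\right)}{9} = 8 - 0 = 8 + 0 = 8$)
$W{\left(K,Z \right)} = 18 Z$
$\frac{1}{\frac{1}{-4540800 + 1484260} + W{\left(J{\left(- 2 \left(5 + 1\right) \right)},2566 \right)}} = \frac{1}{\frac{1}{-4540800 + 1484260} + 18 \cdot 2566} = \frac{1}{\frac{1}{-3056540} + 46188} = \frac{1}{- \frac{1}{3056540} + 46188} = \frac{1}{\frac{141175469519}{3056540}} = \frac{3056540}{141175469519}$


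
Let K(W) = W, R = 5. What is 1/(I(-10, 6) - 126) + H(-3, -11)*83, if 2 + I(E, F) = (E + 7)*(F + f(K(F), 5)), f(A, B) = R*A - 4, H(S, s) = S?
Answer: -55777/224 ≈ -249.00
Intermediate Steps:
f(A, B) = -4 + 5*A (f(A, B) = 5*A - 4 = -4 + 5*A)
I(E, F) = -2 + (-4 + 6*F)*(7 + E) (I(E, F) = -2 + (E + 7)*(F + (-4 + 5*F)) = -2 + (7 + E)*(-4 + 6*F) = -2 + (-4 + 6*F)*(7 + E))
1/(I(-10, 6) - 126) + H(-3, -11)*83 = 1/((-30 - 4*(-10) + 42*6 + 6*(-10)*6) - 126) - 3*83 = 1/((-30 + 40 + 252 - 360) - 126) - 249 = 1/(-98 - 126) - 249 = 1/(-224) - 249 = -1/224 - 249 = -55777/224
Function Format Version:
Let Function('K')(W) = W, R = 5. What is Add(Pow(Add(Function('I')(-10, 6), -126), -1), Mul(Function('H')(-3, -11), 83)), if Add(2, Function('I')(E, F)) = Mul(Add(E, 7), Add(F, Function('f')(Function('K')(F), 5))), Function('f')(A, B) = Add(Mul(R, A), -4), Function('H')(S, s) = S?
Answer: Rational(-55777, 224) ≈ -249.00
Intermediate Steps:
Function('f')(A, B) = Add(-4, Mul(5, A)) (Function('f')(A, B) = Add(Mul(5, A), -4) = Add(-4, Mul(5, A)))
Function('I')(E, F) = Add(-2, Mul(Add(-4, Mul(6, F)), Add(7, E))) (Function('I')(E, F) = Add(-2, Mul(Add(E, 7), Add(F, Add(-4, Mul(5, F))))) = Add(-2, Mul(Add(7, E), Add(-4, Mul(6, F)))) = Add(-2, Mul(Add(-4, Mul(6, F)), Add(7, E))))
Add(Pow(Add(Function('I')(-10, 6), -126), -1), Mul(Function('H')(-3, -11), 83)) = Add(Pow(Add(Add(-30, Mul(-4, -10), Mul(42, 6), Mul(6, -10, 6)), -126), -1), Mul(-3, 83)) = Add(Pow(Add(Add(-30, 40, 252, -360), -126), -1), -249) = Add(Pow(Add(-98, -126), -1), -249) = Add(Pow(-224, -1), -249) = Add(Rational(-1, 224), -249) = Rational(-55777, 224)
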